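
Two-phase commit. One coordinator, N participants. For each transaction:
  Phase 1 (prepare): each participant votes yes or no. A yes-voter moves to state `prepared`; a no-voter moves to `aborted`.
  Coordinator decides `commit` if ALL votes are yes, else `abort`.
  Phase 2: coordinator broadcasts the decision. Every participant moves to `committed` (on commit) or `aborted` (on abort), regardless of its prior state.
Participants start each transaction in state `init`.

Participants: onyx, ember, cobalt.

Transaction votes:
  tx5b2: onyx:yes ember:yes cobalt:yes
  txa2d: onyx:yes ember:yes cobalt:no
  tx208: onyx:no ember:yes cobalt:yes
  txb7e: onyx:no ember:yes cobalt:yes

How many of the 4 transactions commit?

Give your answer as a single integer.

tx5b2: all yes -> commit (commits=1)
txa2d: no from cobalt -> abort (commits=1)
tx208: no from onyx -> abort (commits=1)
txb7e: no from onyx -> abort (commits=1)

Answer: 1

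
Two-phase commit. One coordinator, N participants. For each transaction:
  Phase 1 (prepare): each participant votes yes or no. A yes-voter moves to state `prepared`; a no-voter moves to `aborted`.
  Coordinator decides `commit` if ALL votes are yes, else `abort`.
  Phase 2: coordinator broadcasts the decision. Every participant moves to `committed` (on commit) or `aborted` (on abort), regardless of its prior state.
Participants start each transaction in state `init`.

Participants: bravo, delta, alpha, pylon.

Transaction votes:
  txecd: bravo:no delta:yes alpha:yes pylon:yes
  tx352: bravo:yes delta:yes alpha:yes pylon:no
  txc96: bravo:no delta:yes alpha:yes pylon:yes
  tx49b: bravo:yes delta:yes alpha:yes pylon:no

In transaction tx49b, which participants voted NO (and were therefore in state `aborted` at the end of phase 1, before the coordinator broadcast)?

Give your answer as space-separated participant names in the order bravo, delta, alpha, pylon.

Txn tx49b phase 1: bravo yes -> prepared; delta yes -> prepared; alpha yes -> prepared; pylon no -> aborted

Answer: pylon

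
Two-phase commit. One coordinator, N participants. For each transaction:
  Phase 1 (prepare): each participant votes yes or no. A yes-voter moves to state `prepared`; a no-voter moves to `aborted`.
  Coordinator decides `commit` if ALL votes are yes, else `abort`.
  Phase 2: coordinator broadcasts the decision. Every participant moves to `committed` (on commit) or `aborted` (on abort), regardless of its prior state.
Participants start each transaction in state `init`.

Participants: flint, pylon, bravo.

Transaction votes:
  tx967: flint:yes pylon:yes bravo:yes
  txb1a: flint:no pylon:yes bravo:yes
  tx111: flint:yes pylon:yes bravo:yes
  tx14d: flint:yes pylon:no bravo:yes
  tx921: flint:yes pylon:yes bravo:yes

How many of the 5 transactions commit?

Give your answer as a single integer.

Answer: 3

Derivation:
tx967: all yes -> commit (commits=1)
txb1a: no from flint -> abort (commits=1)
tx111: all yes -> commit (commits=2)
tx14d: no from pylon -> abort (commits=2)
tx921: all yes -> commit (commits=3)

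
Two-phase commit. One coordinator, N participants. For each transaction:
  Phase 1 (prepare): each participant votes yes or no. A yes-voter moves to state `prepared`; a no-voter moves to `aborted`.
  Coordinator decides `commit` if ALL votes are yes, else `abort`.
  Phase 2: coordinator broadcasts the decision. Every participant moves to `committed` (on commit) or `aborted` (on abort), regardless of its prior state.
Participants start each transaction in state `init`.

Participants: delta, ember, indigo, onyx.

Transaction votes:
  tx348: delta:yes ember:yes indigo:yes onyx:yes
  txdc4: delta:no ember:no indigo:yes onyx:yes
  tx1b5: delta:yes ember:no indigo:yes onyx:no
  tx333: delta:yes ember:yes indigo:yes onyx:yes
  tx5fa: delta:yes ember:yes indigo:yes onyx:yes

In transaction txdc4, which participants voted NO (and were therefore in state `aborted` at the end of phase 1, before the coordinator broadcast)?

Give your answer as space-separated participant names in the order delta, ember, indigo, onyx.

Answer: delta ember

Derivation:
Txn txdc4 phase 1: delta no -> aborted; ember no -> aborted; indigo yes -> prepared; onyx yes -> prepared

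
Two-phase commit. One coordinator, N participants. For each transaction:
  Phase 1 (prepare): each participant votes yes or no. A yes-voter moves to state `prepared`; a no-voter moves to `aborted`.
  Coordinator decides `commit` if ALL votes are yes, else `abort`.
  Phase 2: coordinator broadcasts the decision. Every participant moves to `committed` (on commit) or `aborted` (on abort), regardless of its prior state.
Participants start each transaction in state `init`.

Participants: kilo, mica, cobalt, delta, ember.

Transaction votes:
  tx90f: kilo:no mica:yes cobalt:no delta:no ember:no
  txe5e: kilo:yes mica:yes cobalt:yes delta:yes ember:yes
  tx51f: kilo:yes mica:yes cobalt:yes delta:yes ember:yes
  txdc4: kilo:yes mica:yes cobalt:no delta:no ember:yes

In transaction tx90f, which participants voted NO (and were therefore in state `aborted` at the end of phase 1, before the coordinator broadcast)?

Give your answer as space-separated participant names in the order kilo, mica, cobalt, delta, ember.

Answer: kilo cobalt delta ember

Derivation:
Txn tx90f phase 1: kilo no -> aborted; mica yes -> prepared; cobalt no -> aborted; delta no -> aborted; ember no -> aborted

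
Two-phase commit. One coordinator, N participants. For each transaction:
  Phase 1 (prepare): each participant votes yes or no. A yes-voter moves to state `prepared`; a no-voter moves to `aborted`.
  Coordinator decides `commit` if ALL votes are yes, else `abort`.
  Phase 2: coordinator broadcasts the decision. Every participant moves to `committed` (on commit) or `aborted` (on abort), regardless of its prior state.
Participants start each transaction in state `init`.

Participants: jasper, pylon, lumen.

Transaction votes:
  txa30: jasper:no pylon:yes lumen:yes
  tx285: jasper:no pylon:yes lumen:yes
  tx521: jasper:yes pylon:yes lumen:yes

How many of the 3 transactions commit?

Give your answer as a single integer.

txa30: no from jasper -> abort (commits=0)
tx285: no from jasper -> abort (commits=0)
tx521: all yes -> commit (commits=1)

Answer: 1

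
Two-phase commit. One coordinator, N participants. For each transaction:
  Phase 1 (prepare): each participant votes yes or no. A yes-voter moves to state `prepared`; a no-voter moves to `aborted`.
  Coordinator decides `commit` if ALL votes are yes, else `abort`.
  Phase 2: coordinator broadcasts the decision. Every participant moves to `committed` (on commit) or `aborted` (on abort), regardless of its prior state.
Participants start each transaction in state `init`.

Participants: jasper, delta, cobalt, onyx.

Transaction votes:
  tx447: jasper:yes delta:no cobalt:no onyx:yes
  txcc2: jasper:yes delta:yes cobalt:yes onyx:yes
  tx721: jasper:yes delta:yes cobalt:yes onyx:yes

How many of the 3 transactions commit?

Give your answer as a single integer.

Answer: 2

Derivation:
tx447: no from delta, cobalt -> abort (commits=0)
txcc2: all yes -> commit (commits=1)
tx721: all yes -> commit (commits=2)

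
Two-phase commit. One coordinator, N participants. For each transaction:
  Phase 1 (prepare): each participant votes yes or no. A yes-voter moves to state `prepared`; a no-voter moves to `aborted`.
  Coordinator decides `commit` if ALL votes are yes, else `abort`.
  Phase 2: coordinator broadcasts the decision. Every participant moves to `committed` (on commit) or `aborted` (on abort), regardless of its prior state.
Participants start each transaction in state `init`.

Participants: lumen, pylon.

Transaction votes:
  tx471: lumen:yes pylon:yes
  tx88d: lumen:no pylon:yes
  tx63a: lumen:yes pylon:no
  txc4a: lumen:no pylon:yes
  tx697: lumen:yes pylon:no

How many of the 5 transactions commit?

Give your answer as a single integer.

tx471: all yes -> commit (commits=1)
tx88d: no from lumen -> abort (commits=1)
tx63a: no from pylon -> abort (commits=1)
txc4a: no from lumen -> abort (commits=1)
tx697: no from pylon -> abort (commits=1)

Answer: 1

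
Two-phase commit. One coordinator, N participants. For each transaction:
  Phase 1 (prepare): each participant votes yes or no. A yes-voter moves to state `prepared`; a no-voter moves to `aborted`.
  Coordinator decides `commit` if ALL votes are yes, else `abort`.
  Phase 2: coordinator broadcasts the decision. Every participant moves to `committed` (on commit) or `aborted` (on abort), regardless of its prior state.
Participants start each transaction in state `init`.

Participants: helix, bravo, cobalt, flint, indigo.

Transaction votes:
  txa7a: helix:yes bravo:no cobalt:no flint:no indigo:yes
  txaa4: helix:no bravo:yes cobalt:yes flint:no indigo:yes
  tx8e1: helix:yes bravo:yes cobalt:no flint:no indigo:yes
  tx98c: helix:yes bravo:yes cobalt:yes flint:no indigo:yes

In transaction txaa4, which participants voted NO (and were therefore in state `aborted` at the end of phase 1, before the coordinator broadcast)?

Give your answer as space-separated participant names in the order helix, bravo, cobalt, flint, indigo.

Answer: helix flint

Derivation:
Txn txaa4 phase 1: helix no -> aborted; bravo yes -> prepared; cobalt yes -> prepared; flint no -> aborted; indigo yes -> prepared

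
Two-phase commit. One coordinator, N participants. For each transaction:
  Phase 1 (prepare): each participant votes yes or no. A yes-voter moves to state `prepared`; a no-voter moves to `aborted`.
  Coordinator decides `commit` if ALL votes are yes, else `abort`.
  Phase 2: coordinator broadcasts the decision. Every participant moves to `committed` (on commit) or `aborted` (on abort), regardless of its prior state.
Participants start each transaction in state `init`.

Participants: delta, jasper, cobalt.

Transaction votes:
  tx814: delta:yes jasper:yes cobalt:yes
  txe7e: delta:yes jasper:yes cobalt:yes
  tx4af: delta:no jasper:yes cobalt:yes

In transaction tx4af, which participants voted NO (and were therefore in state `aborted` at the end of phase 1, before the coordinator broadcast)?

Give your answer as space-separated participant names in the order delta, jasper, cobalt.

Answer: delta

Derivation:
Txn tx4af phase 1: delta no -> aborted; jasper yes -> prepared; cobalt yes -> prepared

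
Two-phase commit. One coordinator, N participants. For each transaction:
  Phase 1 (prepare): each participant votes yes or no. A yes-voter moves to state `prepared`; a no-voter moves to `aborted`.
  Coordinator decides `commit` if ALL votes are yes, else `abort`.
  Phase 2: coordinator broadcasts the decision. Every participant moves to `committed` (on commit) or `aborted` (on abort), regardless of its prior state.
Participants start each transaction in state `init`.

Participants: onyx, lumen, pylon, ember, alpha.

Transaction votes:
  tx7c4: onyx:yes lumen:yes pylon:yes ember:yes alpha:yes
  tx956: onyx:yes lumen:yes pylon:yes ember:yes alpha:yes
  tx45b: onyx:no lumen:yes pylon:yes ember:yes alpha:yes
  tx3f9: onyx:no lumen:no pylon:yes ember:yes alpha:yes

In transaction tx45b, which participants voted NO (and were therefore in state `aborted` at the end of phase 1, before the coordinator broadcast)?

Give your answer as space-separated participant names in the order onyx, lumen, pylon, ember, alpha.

Txn tx45b phase 1: onyx no -> aborted; lumen yes -> prepared; pylon yes -> prepared; ember yes -> prepared; alpha yes -> prepared

Answer: onyx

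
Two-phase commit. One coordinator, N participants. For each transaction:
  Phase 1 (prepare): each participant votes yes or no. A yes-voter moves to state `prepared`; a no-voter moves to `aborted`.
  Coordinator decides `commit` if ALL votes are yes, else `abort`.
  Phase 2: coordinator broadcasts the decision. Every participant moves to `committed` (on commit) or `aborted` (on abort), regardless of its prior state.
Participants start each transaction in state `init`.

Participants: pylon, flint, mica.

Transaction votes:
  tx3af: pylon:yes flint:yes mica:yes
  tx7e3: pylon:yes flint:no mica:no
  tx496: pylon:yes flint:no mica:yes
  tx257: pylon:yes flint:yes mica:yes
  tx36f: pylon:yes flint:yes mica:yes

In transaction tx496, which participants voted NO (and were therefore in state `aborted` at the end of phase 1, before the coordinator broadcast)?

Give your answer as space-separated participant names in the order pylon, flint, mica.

Txn tx496 phase 1: pylon yes -> prepared; flint no -> aborted; mica yes -> prepared

Answer: flint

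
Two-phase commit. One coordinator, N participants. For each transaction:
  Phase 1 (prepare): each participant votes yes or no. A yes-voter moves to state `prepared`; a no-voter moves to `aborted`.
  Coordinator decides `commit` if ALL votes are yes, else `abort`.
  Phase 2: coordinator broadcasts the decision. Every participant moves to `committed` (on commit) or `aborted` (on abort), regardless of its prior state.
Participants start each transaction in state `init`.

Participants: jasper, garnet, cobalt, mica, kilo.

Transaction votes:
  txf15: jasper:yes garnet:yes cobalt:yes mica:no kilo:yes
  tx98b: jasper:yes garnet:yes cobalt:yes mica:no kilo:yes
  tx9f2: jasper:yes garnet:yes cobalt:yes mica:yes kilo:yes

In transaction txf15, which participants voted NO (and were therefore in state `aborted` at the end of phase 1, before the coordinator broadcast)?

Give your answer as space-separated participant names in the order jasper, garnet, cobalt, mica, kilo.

Answer: mica

Derivation:
Txn txf15 phase 1: jasper yes -> prepared; garnet yes -> prepared; cobalt yes -> prepared; mica no -> aborted; kilo yes -> prepared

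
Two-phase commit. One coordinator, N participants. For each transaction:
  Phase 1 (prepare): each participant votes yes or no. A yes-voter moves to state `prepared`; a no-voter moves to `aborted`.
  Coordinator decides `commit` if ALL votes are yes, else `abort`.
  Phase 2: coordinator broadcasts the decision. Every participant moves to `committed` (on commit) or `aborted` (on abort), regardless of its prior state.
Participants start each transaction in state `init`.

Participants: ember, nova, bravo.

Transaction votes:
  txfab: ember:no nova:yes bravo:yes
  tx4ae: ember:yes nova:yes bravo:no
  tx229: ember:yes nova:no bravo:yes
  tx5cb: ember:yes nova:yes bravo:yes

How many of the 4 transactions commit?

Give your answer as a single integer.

txfab: no from ember -> abort (commits=0)
tx4ae: no from bravo -> abort (commits=0)
tx229: no from nova -> abort (commits=0)
tx5cb: all yes -> commit (commits=1)

Answer: 1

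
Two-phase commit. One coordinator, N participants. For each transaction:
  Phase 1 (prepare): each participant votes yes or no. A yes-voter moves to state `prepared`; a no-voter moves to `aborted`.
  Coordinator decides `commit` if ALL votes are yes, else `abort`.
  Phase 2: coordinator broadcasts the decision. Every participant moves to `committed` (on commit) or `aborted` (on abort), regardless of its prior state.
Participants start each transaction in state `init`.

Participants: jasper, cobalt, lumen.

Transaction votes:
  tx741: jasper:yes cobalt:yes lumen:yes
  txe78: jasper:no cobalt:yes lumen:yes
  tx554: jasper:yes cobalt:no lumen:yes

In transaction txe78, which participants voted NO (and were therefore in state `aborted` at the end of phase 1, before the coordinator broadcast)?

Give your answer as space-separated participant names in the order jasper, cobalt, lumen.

Answer: jasper

Derivation:
Txn txe78 phase 1: jasper no -> aborted; cobalt yes -> prepared; lumen yes -> prepared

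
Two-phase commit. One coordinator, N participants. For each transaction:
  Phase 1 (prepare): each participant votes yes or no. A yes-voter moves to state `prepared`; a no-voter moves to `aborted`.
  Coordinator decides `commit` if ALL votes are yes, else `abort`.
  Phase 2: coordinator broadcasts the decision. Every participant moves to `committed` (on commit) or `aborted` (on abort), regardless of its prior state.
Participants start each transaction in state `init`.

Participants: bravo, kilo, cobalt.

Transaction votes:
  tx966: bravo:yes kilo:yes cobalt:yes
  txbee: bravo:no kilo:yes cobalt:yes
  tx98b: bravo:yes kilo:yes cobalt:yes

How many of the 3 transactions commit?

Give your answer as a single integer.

Answer: 2

Derivation:
tx966: all yes -> commit (commits=1)
txbee: no from bravo -> abort (commits=1)
tx98b: all yes -> commit (commits=2)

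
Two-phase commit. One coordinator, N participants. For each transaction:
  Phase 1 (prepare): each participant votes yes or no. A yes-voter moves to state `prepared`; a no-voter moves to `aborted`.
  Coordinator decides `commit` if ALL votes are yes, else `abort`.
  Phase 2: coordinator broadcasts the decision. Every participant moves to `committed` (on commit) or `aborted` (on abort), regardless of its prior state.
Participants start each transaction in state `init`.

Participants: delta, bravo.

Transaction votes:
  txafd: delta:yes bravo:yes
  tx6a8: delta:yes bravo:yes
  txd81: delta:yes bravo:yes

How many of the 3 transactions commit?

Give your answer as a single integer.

txafd: all yes -> commit (commits=1)
tx6a8: all yes -> commit (commits=2)
txd81: all yes -> commit (commits=3)

Answer: 3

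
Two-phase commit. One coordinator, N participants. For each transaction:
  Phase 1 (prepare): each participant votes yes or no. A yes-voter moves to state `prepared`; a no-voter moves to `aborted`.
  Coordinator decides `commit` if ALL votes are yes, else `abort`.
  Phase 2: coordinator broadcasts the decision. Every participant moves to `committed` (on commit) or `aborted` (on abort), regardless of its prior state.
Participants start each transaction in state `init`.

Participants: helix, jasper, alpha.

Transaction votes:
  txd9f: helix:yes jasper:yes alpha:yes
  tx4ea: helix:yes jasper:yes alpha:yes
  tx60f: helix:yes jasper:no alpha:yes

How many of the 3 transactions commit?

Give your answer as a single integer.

txd9f: all yes -> commit (commits=1)
tx4ea: all yes -> commit (commits=2)
tx60f: no from jasper -> abort (commits=2)

Answer: 2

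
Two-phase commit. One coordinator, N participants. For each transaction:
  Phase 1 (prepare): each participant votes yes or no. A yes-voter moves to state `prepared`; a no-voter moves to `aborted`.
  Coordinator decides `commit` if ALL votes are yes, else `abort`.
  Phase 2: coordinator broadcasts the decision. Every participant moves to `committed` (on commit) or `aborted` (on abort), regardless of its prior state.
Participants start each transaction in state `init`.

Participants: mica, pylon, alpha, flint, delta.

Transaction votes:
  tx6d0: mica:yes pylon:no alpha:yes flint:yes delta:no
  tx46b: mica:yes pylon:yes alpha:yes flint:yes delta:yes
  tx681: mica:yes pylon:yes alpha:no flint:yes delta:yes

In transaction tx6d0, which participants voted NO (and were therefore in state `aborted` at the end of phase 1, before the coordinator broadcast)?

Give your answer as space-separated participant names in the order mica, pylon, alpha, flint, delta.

Answer: pylon delta

Derivation:
Txn tx6d0 phase 1: mica yes -> prepared; pylon no -> aborted; alpha yes -> prepared; flint yes -> prepared; delta no -> aborted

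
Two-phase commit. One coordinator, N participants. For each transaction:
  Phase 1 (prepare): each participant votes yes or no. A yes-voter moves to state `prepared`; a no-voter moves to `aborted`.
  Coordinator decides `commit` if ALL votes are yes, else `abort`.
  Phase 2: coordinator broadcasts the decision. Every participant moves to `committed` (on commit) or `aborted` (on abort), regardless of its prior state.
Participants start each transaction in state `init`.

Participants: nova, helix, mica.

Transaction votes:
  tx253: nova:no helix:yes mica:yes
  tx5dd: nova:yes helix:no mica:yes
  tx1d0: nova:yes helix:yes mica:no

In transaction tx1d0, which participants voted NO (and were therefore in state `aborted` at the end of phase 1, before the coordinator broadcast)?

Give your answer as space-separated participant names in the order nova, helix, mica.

Txn tx1d0 phase 1: nova yes -> prepared; helix yes -> prepared; mica no -> aborted

Answer: mica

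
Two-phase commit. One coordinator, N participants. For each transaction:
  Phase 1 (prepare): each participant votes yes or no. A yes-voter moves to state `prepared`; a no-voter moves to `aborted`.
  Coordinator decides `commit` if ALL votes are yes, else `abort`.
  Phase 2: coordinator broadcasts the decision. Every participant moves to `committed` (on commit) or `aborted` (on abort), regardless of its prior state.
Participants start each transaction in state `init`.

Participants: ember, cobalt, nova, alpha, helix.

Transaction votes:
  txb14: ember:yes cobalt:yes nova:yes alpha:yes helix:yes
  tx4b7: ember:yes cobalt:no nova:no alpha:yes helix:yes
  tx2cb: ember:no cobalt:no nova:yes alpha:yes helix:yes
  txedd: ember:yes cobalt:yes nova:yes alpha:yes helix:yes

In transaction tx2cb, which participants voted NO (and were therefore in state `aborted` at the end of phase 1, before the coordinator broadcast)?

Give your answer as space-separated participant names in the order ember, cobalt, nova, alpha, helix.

Answer: ember cobalt

Derivation:
Txn tx2cb phase 1: ember no -> aborted; cobalt no -> aborted; nova yes -> prepared; alpha yes -> prepared; helix yes -> prepared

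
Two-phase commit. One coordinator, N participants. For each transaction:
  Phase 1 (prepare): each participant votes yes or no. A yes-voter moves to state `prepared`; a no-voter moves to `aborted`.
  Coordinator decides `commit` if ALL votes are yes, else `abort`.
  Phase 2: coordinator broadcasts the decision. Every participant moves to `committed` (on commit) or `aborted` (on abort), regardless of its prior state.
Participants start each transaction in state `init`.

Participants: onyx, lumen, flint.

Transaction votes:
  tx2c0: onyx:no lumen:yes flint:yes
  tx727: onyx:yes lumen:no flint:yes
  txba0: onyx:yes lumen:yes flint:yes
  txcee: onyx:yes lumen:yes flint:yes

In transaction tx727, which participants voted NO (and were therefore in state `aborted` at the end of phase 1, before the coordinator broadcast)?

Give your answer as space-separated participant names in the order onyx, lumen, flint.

Txn tx727 phase 1: onyx yes -> prepared; lumen no -> aborted; flint yes -> prepared

Answer: lumen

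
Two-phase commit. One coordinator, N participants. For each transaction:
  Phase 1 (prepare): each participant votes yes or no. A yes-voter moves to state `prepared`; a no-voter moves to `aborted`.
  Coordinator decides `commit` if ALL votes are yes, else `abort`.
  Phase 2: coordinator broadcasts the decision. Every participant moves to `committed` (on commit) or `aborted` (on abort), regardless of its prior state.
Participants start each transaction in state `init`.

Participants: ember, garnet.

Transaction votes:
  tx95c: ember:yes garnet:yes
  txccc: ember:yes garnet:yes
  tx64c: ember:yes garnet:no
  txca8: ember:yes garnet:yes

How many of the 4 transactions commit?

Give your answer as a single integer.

tx95c: all yes -> commit (commits=1)
txccc: all yes -> commit (commits=2)
tx64c: no from garnet -> abort (commits=2)
txca8: all yes -> commit (commits=3)

Answer: 3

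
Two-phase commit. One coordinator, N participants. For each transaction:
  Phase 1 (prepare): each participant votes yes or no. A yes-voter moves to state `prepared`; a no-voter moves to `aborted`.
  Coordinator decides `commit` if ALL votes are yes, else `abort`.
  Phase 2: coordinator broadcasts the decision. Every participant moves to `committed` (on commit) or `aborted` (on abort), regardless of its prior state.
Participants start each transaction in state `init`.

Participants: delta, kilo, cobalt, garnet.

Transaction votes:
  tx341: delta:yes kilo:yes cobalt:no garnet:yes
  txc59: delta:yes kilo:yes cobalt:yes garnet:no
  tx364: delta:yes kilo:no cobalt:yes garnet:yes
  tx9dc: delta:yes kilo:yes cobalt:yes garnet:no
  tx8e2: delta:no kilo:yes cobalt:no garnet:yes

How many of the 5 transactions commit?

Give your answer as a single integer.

Answer: 0

Derivation:
tx341: no from cobalt -> abort (commits=0)
txc59: no from garnet -> abort (commits=0)
tx364: no from kilo -> abort (commits=0)
tx9dc: no from garnet -> abort (commits=0)
tx8e2: no from delta, cobalt -> abort (commits=0)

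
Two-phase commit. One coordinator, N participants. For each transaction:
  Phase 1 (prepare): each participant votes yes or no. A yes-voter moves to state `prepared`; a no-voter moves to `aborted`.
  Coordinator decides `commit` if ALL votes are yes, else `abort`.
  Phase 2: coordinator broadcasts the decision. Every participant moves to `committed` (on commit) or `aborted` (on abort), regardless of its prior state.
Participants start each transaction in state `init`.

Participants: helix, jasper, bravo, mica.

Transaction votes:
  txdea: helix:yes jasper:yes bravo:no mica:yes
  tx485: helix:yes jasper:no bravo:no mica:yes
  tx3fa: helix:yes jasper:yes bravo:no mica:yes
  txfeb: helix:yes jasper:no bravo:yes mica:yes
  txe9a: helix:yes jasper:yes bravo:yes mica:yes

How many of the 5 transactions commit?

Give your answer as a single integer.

txdea: no from bravo -> abort (commits=0)
tx485: no from jasper, bravo -> abort (commits=0)
tx3fa: no from bravo -> abort (commits=0)
txfeb: no from jasper -> abort (commits=0)
txe9a: all yes -> commit (commits=1)

Answer: 1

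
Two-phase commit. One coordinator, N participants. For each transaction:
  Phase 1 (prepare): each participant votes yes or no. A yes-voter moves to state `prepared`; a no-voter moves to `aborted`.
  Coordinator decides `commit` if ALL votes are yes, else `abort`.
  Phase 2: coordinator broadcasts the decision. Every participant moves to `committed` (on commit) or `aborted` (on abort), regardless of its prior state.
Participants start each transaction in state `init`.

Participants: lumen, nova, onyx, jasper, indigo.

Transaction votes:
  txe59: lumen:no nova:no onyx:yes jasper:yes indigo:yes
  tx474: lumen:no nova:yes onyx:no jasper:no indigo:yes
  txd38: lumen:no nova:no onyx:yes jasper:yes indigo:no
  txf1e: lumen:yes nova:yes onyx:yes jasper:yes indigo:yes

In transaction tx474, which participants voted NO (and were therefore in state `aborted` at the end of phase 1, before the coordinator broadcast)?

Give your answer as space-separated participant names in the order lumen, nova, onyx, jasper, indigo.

Answer: lumen onyx jasper

Derivation:
Txn tx474 phase 1: lumen no -> aborted; nova yes -> prepared; onyx no -> aborted; jasper no -> aborted; indigo yes -> prepared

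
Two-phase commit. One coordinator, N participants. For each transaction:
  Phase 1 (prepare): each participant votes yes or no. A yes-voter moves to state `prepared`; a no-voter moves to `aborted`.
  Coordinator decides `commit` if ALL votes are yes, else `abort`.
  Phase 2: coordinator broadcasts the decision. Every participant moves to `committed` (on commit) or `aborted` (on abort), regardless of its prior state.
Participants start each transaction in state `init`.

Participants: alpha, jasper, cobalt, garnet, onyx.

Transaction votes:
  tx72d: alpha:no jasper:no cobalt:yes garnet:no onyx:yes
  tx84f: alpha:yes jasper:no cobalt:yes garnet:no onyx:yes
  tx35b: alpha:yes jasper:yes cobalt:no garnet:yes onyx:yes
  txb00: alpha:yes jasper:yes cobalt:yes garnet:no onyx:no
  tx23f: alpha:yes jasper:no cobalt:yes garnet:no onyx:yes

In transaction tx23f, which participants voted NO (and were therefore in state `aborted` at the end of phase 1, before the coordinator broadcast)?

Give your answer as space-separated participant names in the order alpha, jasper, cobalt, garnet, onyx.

Answer: jasper garnet

Derivation:
Txn tx23f phase 1: alpha yes -> prepared; jasper no -> aborted; cobalt yes -> prepared; garnet no -> aborted; onyx yes -> prepared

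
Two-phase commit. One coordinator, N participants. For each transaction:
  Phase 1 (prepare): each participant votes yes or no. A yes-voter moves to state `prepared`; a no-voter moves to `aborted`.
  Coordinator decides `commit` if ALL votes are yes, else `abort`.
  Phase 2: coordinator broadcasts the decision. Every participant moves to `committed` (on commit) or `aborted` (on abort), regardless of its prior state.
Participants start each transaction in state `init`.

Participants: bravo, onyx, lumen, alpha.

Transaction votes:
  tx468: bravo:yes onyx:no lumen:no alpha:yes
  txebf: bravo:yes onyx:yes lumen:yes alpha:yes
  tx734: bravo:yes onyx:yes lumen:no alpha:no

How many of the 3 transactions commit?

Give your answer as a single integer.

Answer: 1

Derivation:
tx468: no from onyx, lumen -> abort (commits=0)
txebf: all yes -> commit (commits=1)
tx734: no from lumen, alpha -> abort (commits=1)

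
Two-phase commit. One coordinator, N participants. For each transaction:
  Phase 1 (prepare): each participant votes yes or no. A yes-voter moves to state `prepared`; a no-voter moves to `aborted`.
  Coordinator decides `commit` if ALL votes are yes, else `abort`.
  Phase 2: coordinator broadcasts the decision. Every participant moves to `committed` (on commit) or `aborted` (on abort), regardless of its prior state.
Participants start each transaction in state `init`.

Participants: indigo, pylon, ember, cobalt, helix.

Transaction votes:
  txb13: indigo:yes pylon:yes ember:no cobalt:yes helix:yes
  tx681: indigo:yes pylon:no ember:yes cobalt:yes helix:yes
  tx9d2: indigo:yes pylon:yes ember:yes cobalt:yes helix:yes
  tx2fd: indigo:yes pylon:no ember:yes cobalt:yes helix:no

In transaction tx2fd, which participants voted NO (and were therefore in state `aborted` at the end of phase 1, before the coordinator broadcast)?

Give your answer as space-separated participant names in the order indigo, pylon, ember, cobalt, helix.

Answer: pylon helix

Derivation:
Txn tx2fd phase 1: indigo yes -> prepared; pylon no -> aborted; ember yes -> prepared; cobalt yes -> prepared; helix no -> aborted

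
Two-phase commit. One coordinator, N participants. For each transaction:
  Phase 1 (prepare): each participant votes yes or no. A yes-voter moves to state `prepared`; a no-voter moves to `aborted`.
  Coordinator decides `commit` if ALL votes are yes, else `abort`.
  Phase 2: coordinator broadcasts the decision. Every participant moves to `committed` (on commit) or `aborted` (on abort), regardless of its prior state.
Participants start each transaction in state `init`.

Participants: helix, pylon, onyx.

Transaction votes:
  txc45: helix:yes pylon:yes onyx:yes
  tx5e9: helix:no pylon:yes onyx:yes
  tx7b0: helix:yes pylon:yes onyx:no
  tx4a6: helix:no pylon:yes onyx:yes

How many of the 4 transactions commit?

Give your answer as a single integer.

txc45: all yes -> commit (commits=1)
tx5e9: no from helix -> abort (commits=1)
tx7b0: no from onyx -> abort (commits=1)
tx4a6: no from helix -> abort (commits=1)

Answer: 1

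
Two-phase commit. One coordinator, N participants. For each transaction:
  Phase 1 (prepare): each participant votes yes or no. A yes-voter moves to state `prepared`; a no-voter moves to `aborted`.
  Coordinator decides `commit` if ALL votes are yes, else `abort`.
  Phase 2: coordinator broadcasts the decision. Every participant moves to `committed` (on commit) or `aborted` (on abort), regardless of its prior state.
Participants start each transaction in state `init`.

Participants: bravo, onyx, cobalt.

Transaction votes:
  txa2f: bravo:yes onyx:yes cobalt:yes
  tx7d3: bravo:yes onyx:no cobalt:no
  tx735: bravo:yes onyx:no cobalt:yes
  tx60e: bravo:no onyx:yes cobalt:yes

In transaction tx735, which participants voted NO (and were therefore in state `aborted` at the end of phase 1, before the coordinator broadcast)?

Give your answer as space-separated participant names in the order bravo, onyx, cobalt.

Answer: onyx

Derivation:
Txn tx735 phase 1: bravo yes -> prepared; onyx no -> aborted; cobalt yes -> prepared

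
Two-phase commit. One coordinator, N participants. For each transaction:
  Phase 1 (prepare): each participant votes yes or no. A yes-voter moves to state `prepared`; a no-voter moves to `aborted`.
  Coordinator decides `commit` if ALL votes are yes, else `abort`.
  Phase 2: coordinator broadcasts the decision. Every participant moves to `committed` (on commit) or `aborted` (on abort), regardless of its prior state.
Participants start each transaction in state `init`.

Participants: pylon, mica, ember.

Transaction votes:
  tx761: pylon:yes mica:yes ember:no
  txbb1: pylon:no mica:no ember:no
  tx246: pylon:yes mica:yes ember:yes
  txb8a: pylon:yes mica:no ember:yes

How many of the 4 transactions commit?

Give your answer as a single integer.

Answer: 1

Derivation:
tx761: no from ember -> abort (commits=0)
txbb1: no from pylon, mica, ember -> abort (commits=0)
tx246: all yes -> commit (commits=1)
txb8a: no from mica -> abort (commits=1)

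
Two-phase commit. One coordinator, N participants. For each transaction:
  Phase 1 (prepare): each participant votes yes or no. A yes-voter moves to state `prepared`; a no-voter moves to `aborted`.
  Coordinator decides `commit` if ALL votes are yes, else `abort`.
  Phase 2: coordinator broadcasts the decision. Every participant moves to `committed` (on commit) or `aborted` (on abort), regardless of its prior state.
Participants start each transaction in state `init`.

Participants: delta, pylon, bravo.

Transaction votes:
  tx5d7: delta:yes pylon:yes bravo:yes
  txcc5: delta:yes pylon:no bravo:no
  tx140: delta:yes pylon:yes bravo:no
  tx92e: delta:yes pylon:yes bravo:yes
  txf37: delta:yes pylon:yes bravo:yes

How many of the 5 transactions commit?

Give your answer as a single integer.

Answer: 3

Derivation:
tx5d7: all yes -> commit (commits=1)
txcc5: no from pylon, bravo -> abort (commits=1)
tx140: no from bravo -> abort (commits=1)
tx92e: all yes -> commit (commits=2)
txf37: all yes -> commit (commits=3)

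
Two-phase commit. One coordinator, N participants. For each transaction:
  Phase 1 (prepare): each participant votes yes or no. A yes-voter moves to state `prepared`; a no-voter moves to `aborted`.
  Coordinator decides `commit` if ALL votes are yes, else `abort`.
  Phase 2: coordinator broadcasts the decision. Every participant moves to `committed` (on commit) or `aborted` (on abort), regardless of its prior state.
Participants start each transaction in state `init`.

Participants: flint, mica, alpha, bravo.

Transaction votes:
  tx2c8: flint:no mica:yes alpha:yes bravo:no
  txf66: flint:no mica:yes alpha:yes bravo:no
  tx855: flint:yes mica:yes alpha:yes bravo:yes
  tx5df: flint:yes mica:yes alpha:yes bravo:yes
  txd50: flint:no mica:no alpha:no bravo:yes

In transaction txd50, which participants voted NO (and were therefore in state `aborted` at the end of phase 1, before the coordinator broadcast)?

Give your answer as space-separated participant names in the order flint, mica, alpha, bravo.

Txn txd50 phase 1: flint no -> aborted; mica no -> aborted; alpha no -> aborted; bravo yes -> prepared

Answer: flint mica alpha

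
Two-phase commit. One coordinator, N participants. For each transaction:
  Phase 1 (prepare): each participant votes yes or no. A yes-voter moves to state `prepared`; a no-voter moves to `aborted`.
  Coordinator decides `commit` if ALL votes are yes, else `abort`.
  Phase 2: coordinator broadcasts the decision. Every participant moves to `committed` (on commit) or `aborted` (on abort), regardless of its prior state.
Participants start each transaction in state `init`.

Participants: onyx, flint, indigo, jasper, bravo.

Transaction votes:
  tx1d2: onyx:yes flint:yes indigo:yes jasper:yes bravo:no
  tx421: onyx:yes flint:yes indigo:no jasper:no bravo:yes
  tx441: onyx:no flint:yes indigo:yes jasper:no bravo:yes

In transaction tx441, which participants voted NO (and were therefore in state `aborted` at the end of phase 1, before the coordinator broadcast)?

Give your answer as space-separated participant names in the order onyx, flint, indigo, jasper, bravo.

Answer: onyx jasper

Derivation:
Txn tx441 phase 1: onyx no -> aborted; flint yes -> prepared; indigo yes -> prepared; jasper no -> aborted; bravo yes -> prepared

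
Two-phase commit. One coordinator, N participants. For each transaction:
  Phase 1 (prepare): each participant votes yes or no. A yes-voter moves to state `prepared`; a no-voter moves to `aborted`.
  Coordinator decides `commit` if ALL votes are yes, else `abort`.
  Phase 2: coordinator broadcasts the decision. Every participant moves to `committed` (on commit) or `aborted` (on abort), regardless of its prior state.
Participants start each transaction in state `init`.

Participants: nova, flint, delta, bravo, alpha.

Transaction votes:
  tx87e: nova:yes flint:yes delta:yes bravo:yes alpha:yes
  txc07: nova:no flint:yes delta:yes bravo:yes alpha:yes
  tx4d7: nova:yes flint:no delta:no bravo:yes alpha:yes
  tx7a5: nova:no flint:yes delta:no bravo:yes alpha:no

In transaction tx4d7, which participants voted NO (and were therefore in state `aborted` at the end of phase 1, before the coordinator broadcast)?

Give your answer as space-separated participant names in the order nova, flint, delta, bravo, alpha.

Answer: flint delta

Derivation:
Txn tx4d7 phase 1: nova yes -> prepared; flint no -> aborted; delta no -> aborted; bravo yes -> prepared; alpha yes -> prepared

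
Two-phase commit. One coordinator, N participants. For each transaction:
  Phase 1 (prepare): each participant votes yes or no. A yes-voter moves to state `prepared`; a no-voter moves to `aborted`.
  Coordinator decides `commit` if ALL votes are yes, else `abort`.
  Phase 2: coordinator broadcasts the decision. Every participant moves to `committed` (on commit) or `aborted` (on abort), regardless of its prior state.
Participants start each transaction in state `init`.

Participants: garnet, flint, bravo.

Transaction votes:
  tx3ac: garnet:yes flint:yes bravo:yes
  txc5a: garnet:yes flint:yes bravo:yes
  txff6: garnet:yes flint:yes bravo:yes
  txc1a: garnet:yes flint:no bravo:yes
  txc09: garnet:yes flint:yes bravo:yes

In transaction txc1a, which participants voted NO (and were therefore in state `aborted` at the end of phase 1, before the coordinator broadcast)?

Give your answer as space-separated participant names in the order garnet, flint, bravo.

Answer: flint

Derivation:
Txn txc1a phase 1: garnet yes -> prepared; flint no -> aborted; bravo yes -> prepared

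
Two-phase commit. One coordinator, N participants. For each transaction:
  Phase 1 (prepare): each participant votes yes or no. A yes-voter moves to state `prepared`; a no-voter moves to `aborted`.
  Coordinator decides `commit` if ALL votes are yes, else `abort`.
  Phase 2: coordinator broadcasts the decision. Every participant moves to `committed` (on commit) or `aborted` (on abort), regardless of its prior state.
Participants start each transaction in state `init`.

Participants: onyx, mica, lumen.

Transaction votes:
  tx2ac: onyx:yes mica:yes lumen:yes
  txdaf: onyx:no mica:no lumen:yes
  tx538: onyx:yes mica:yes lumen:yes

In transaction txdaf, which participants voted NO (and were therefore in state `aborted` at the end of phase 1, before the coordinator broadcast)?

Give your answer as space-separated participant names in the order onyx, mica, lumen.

Txn txdaf phase 1: onyx no -> aborted; mica no -> aborted; lumen yes -> prepared

Answer: onyx mica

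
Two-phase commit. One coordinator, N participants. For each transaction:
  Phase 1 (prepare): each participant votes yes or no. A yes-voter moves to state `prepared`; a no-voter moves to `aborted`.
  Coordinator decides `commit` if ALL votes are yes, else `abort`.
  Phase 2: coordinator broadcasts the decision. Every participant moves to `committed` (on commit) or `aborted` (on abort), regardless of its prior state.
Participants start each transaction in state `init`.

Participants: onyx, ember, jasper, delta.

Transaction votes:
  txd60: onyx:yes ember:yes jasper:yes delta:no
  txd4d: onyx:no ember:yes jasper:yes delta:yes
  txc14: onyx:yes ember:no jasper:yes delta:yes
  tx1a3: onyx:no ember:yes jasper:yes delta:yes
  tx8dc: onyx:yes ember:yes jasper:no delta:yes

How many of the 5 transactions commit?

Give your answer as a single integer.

Answer: 0

Derivation:
txd60: no from delta -> abort (commits=0)
txd4d: no from onyx -> abort (commits=0)
txc14: no from ember -> abort (commits=0)
tx1a3: no from onyx -> abort (commits=0)
tx8dc: no from jasper -> abort (commits=0)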